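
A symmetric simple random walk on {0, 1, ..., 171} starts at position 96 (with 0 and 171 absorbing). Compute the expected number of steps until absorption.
E[τ | X_0 = 96] = 7200

Let v_k = E[τ | X_0 = k]. Boundary: v_0 = v_171 = 0. Recurrence: v_k = 1 + (v_{k-1} + v_{k+1})/2 for 1 ≤ k ≤ 170. The particular solution to v_k − (v_{k-1} + v_{k+1})/2 = 1 is v_k = −k^2. Adding homogeneous solution A + B k and matching boundaries gives v_k = k (171 − k). Substituting k = 96: v_96 = 96 · 75 = 7200.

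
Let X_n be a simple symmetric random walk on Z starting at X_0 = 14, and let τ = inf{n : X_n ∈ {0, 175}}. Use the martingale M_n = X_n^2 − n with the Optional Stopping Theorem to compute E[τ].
E[τ] = 2254

M_n = X_n^2 − n is a martingale (since E[X_{n+1}^2 | F_n] = X_n^2 + 1). By OST (τ has finite mean in a bounded region), E[M_τ] = E[M_0] = X_0^2 − 0 = 14^2 = 196. Also E[M_τ] = E[X_τ^2] − E[τ]. The walk exits at 0 or 175, with P(hit 175 first) = 14/175, so E[X_τ^2] = 175^2 · 14/175 + 0 = 2450. Thus E[τ] = E[X_τ^2] − E[M_τ] = 2450 − 196 = 2254 = 14(175 − 14) = 2254.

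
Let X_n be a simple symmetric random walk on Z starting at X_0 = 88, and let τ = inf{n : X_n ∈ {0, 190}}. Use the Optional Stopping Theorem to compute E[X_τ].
E[X_τ] = 88

X_n is a martingale and τ is a bounded-mean stopping time (indeed τ is finite a.s. with bounded expectation since the walk is in a bounded region). By the OST, E[X_τ] = E[X_0] = 88. Equivalently: E[X_τ] = 190 · P(hit 190 first) + 0 · P(hit 0 first) = 190 · (88/190) = 88.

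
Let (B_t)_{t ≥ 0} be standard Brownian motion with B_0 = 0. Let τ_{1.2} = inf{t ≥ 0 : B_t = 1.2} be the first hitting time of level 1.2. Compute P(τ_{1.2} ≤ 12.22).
P(τ_{1.2} ≤ 12.22) = 2(1 − Φ(1.2/√12.22)) = 2(1 − Φ(0.3433)) ≈ 0.7314

By the reflection principle for standard BM, P(τ_b ≤ t) = 2 · P(B_t ≥ b). Since B_t ~ N(0, t), P(B_t ≥ 1.2) = 1 − Φ(1.2/√t) = 1 − Φ(1.2/√12.22) = 1 − Φ(0.3433) ≈ 0.36569. Doubling: P(τ_{1.2} ≤ 12.22) ≈ 2 · 0.36569 = 0.73138 ≈ 0.7314.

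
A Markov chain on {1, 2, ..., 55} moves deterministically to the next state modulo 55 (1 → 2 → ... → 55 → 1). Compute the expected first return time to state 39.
E[T_39 | X_0 = 39] = 55

The chain cycles deterministically, so starting at state 39 it returns in exactly 55 steps. Equivalently, the stationary distribution is uniform π_j = 1/55 for every state j, so by Kac's formula E[T_39] = 1/π_39 = 55.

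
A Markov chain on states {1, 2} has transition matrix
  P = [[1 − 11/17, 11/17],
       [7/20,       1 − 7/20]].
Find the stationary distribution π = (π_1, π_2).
π_1 = 119/339, π_2 = 220/339

Solve πP = π with π_1 + π_2 = 1. From πP = π: π_1 · (1 − 11/17) + π_2 · 7/20 = π_1 ⇒ π_2 · 7/20 = π_1 · 11/17 ⇒ π_2/π_1 = (11/17)/(7/20) = 220/119. Together with π_1 + π_2 = 1:
  π_1 = (7/20)/(11/17 + 7/20) = (7/20)/(339/340) = 119/339,
  π_2 = (11/17)/(11/17 + 7/20) = (11/17)/(339/340) = 220/339.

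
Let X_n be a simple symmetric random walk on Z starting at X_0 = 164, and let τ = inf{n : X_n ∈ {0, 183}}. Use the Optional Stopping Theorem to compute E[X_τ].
E[X_τ] = 164

X_n is a martingale and τ is a bounded-mean stopping time (indeed τ is finite a.s. with bounded expectation since the walk is in a bounded region). By the OST, E[X_τ] = E[X_0] = 164. Equivalently: E[X_τ] = 183 · P(hit 183 first) + 0 · P(hit 0 first) = 183 · (164/183) = 164.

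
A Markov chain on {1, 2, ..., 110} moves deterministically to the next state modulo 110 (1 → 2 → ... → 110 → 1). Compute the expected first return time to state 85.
E[T_85 | X_0 = 85] = 110

The chain cycles deterministically, so starting at state 85 it returns in exactly 110 steps. Equivalently, the stationary distribution is uniform π_j = 1/110 for every state j, so by Kac's formula E[T_85] = 1/π_85 = 110.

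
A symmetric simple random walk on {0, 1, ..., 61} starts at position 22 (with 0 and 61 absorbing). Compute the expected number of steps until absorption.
E[τ | X_0 = 22] = 858

Let v_k = E[τ | X_0 = k]. Boundary: v_0 = v_61 = 0. Recurrence: v_k = 1 + (v_{k-1} + v_{k+1})/2 for 1 ≤ k ≤ 60. The particular solution to v_k − (v_{k-1} + v_{k+1})/2 = 1 is v_k = −k^2. Adding homogeneous solution A + B k and matching boundaries gives v_k = k (61 − k). Substituting k = 22: v_22 = 22 · 39 = 858.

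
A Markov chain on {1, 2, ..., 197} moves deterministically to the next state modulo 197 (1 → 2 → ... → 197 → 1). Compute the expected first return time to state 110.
E[T_110 | X_0 = 110] = 197

The chain cycles deterministically, so starting at state 110 it returns in exactly 197 steps. Equivalently, the stationary distribution is uniform π_j = 1/197 for every state j, so by Kac's formula E[T_110] = 1/π_110 = 197.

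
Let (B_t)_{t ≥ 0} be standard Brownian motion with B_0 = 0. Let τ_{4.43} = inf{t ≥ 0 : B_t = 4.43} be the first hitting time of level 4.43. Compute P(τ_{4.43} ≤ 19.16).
P(τ_{4.43} ≤ 19.16) = 2(1 − Φ(4.43/√19.16)) = 2(1 − Φ(1.0121)) ≈ 0.3115

By the reflection principle for standard BM, P(τ_b ≤ t) = 2 · P(B_t ≥ b). Since B_t ~ N(0, t), P(B_t ≥ 4.43) = 1 − Φ(4.43/√t) = 1 − Φ(4.43/√19.16) = 1 − Φ(1.0121) ≈ 0.15575. Doubling: P(τ_{4.43} ≤ 19.16) ≈ 2 · 0.15575 = 0.31150 ≈ 0.3115.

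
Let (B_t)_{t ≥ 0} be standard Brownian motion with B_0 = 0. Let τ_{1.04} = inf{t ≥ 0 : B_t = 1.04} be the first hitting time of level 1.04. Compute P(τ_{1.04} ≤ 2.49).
P(τ_{1.04} ≤ 2.49) = 2(1 − Φ(1.04/√2.49)) = 2(1 − Φ(0.6591)) ≈ 0.5098

By the reflection principle for standard BM, P(τ_b ≤ t) = 2 · P(B_t ≥ b). Since B_t ~ N(0, t), P(B_t ≥ 1.04) = 1 − Φ(1.04/√t) = 1 − Φ(1.04/√2.49) = 1 − Φ(0.6591) ≈ 0.25492. Doubling: P(τ_{1.04} ≤ 2.49) ≈ 2 · 0.25492 = 0.50984 ≈ 0.5098.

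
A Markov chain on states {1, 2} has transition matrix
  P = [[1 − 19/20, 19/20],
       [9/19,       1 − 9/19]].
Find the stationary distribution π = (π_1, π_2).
π_1 = 180/541, π_2 = 361/541

Solve πP = π with π_1 + π_2 = 1. From πP = π: π_1 · (1 − 19/20) + π_2 · 9/19 = π_1 ⇒ π_2 · 9/19 = π_1 · 19/20 ⇒ π_2/π_1 = (19/20)/(9/19) = 361/180. Together with π_1 + π_2 = 1:
  π_1 = (9/19)/(19/20 + 9/19) = (9/19)/(541/380) = 180/541,
  π_2 = (19/20)/(19/20 + 9/19) = (19/20)/(541/380) = 361/541.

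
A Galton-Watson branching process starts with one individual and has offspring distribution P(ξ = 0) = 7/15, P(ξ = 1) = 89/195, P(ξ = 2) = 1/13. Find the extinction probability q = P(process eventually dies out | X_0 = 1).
q = 1

Mean offspring μ = 0·7/15 + 1·89/195 + 2·1/13 = 119/195 ≤ 1. For μ ≤ 1 with offspring not concentrated at 1, the Galton-Watson process goes extinct almost surely, so q = 1.
(Algebraic check: The pgf is f(s) = 7/15 + 89/195·s + 1/13·s². The extinction probability q is the smallest fixed point of f in [0, 1]. Setting s = f(s):
  1/13·s² + (89/195 − 1)·s + 7/15 = 0
  1/13·s² − (7/15 + 1/13)·s + 7/15 = 0
which factors as (s − 1)·(1/13·s − 7/15) = 0, giving roots s = 1 and s = (7/15)/(1/13) = 91/15. Since 91/15 ≥ 1, the smallest root in [0, 1] is s = 1.)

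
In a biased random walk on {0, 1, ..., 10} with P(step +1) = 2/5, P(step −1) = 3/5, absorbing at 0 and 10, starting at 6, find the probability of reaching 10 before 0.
P(hit 10 before 0) = (1 − (3/2)^6) / (1 − (3/2)^10) = 2128/11605

Let u_k denote P(reach 10 before 0 | start at k). Boundary: u_0 = 0, u_10 = 1. Recurrence: u_k = 2/5·u_{k+1} + 3/5·u_{k-1} for 1 ≤ k ≤ 9. Try u_k = A + B·r^k with r = q/p = (3/5)/(2/5) = 3/2. Substitution satisfies the recurrence; boundary conditions give:
  u_k = (1 − r^k) / (1 − r^N) = (1 − (3/2)^6) / (1 − (3/2)^10) = 2128/11605.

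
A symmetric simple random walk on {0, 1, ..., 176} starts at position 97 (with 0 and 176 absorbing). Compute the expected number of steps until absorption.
E[τ | X_0 = 97] = 7663

Let v_k = E[τ | X_0 = k]. Boundary: v_0 = v_176 = 0. Recurrence: v_k = 1 + (v_{k-1} + v_{k+1})/2 for 1 ≤ k ≤ 175. The particular solution to v_k − (v_{k-1} + v_{k+1})/2 = 1 is v_k = −k^2. Adding homogeneous solution A + B k and matching boundaries gives v_k = k (176 − k). Substituting k = 97: v_97 = 97 · 79 = 7663.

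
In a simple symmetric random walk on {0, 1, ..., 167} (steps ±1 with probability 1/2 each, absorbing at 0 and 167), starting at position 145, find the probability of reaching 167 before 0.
P(hit 167 before 0) = 145/167

Let u_k = P(hit 167 before 0 | start at k). Then u_0 = 0, u_167 = 1, and u_k = u_{k-1}/2 + u_{k+1}/2 for 1 ≤ k ≤ 166. This harmonic recurrence is solved by u_k = k/167, giving u_145 = 145/167.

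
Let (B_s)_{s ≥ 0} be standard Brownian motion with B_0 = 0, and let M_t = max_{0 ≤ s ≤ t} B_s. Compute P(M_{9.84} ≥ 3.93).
P(M_{9.84} ≥ 3.93) = 2·P(B_{9.84} ≥ 3.93) = 2(1 − Φ(3.93/√9.84)) ≈ 0.2103

By the reflection principle for Brownian motion, P(M_t ≥ a) = 2 · P(B_t ≥ a) for a ≥ 0. Since B_t ~ N(0, t), P(B_t ≥ 3.93) = 1 − Φ(3.93/√t) = 1 − Φ(3.93/√9.84) = 1 − Φ(1.2528). So
  P(M_{9.84} ≥ 3.93) = 2(1 − Φ(1.2528)) ≈ 0.2103.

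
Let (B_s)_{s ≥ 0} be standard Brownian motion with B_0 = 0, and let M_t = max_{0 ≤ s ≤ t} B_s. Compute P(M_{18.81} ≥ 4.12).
P(M_{18.81} ≥ 4.12) = 2·P(B_{18.81} ≥ 4.12) = 2(1 − Φ(4.12/√18.81)) ≈ 0.3421

By the reflection principle for Brownian motion, P(M_t ≥ a) = 2 · P(B_t ≥ a) for a ≥ 0. Since B_t ~ N(0, t), P(B_t ≥ 4.12) = 1 − Φ(4.12/√t) = 1 − Φ(4.12/√18.81) = 1 − Φ(0.9500). So
  P(M_{18.81} ≥ 4.12) = 2(1 − Φ(0.9500)) ≈ 0.3421.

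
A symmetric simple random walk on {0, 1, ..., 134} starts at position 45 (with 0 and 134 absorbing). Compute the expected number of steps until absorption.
E[τ | X_0 = 45] = 4005

Let v_k = E[τ | X_0 = k]. Boundary: v_0 = v_134 = 0. Recurrence: v_k = 1 + (v_{k-1} + v_{k+1})/2 for 1 ≤ k ≤ 133. The particular solution to v_k − (v_{k-1} + v_{k+1})/2 = 1 is v_k = −k^2. Adding homogeneous solution A + B k and matching boundaries gives v_k = k (134 − k). Substituting k = 45: v_45 = 45 · 89 = 4005.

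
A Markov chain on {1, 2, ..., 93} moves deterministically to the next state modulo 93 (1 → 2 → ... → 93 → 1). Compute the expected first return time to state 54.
E[T_54 | X_0 = 54] = 93

The chain cycles deterministically, so starting at state 54 it returns in exactly 93 steps. Equivalently, the stationary distribution is uniform π_j = 1/93 for every state j, so by Kac's formula E[T_54] = 1/π_54 = 93.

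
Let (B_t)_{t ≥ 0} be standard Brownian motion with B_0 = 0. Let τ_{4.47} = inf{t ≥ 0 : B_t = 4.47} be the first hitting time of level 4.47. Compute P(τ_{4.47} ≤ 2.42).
P(τ_{4.47} ≤ 2.42) = 2(1 − Φ(4.47/√2.42)) = 2(1 − Φ(2.8734)) ≈ 0.0041

By the reflection principle for standard BM, P(τ_b ≤ t) = 2 · P(B_t ≥ b). Since B_t ~ N(0, t), P(B_t ≥ 4.47) = 1 − Φ(4.47/√t) = 1 − Φ(4.47/√2.42) = 1 − Φ(2.8734) ≈ 0.00203. Doubling: P(τ_{4.47} ≤ 2.42) ≈ 2 · 0.00203 = 0.00406 ≈ 0.0041.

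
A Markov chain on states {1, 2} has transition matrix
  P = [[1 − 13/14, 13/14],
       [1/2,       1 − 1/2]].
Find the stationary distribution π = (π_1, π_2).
π_1 = 7/20, π_2 = 13/20

Solve πP = π with π_1 + π_2 = 1. From πP = π: π_1 · (1 − 13/14) + π_2 · 1/2 = π_1 ⇒ π_2 · 1/2 = π_1 · 13/14 ⇒ π_2/π_1 = (13/14)/(1/2) = 13/7. Together with π_1 + π_2 = 1:
  π_1 = (1/2)/(13/14 + 1/2) = (1/2)/(10/7) = 7/20,
  π_2 = (13/14)/(13/14 + 1/2) = (13/14)/(10/7) = 13/20.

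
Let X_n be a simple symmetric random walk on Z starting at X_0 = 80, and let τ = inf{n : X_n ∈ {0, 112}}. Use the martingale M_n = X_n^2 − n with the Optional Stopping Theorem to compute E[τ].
E[τ] = 2560

M_n = X_n^2 − n is a martingale (since E[X_{n+1}^2 | F_n] = X_n^2 + 1). By OST (τ has finite mean in a bounded region), E[M_τ] = E[M_0] = X_0^2 − 0 = 80^2 = 6400. Also E[M_τ] = E[X_τ^2] − E[τ]. The walk exits at 0 or 112, with P(hit 112 first) = 80/112, so E[X_τ^2] = 112^2 · 80/112 + 0 = 8960. Thus E[τ] = E[X_τ^2] − E[M_τ] = 8960 − 6400 = 2560 = 80(112 − 80) = 2560.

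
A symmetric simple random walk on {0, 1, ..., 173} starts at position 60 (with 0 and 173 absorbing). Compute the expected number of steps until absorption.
E[τ | X_0 = 60] = 6780

Let v_k = E[τ | X_0 = k]. Boundary: v_0 = v_173 = 0. Recurrence: v_k = 1 + (v_{k-1} + v_{k+1})/2 for 1 ≤ k ≤ 172. The particular solution to v_k − (v_{k-1} + v_{k+1})/2 = 1 is v_k = −k^2. Adding homogeneous solution A + B k and matching boundaries gives v_k = k (173 − k). Substituting k = 60: v_60 = 60 · 113 = 6780.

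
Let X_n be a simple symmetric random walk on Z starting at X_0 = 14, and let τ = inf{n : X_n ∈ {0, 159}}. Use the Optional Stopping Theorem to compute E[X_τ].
E[X_τ] = 14

X_n is a martingale and τ is a bounded-mean stopping time (indeed τ is finite a.s. with bounded expectation since the walk is in a bounded region). By the OST, E[X_τ] = E[X_0] = 14. Equivalently: E[X_τ] = 159 · P(hit 159 first) + 0 · P(hit 0 first) = 159 · (14/159) = 14.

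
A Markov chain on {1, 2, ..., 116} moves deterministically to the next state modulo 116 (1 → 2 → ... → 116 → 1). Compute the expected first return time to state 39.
E[T_39 | X_0 = 39] = 116

The chain cycles deterministically, so starting at state 39 it returns in exactly 116 steps. Equivalently, the stationary distribution is uniform π_j = 1/116 for every state j, so by Kac's formula E[T_39] = 1/π_39 = 116.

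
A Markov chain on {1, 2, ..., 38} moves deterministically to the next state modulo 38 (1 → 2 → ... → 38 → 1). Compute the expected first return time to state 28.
E[T_28 | X_0 = 28] = 38

The chain cycles deterministically, so starting at state 28 it returns in exactly 38 steps. Equivalently, the stationary distribution is uniform π_j = 1/38 for every state j, so by Kac's formula E[T_28] = 1/π_28 = 38.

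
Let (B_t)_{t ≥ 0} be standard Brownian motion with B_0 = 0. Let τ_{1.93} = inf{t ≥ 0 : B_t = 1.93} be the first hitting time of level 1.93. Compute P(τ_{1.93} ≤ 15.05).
P(τ_{1.93} ≤ 15.05) = 2(1 − Φ(1.93/√15.05)) = 2(1 − Φ(0.4975)) ≈ 0.6188

By the reflection principle for standard BM, P(τ_b ≤ t) = 2 · P(B_t ≥ b). Since B_t ~ N(0, t), P(B_t ≥ 1.93) = 1 − Φ(1.93/√t) = 1 − Φ(1.93/√15.05) = 1 − Φ(0.4975) ≈ 0.30942. Doubling: P(τ_{1.93} ≤ 15.05) ≈ 2 · 0.30942 = 0.61884 ≈ 0.6188.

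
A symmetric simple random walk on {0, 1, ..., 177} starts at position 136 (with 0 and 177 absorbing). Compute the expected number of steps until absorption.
E[τ | X_0 = 136] = 5576

Let v_k = E[τ | X_0 = k]. Boundary: v_0 = v_177 = 0. Recurrence: v_k = 1 + (v_{k-1} + v_{k+1})/2 for 1 ≤ k ≤ 176. The particular solution to v_k − (v_{k-1} + v_{k+1})/2 = 1 is v_k = −k^2. Adding homogeneous solution A + B k and matching boundaries gives v_k = k (177 − k). Substituting k = 136: v_136 = 136 · 41 = 5576.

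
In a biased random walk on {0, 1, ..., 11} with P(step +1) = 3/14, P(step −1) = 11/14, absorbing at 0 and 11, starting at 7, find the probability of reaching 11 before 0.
P(hit 11 before 0) = (1 − (11/3)^7) / (1 − (11/3)^11) = 197285463/35663936683

Let u_k denote P(reach 11 before 0 | start at k). Boundary: u_0 = 0, u_11 = 1. Recurrence: u_k = 3/14·u_{k+1} + 11/14·u_{k-1} for 1 ≤ k ≤ 10. Try u_k = A + B·r^k with r = q/p = (11/14)/(3/14) = 11/3. Substitution satisfies the recurrence; boundary conditions give:
  u_k = (1 − r^k) / (1 − r^N) = (1 − (11/3)^7) / (1 − (11/3)^11) = 197285463/35663936683.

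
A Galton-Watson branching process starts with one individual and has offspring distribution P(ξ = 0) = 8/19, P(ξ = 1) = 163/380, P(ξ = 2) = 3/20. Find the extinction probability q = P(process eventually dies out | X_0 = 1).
q = 1

Mean offspring μ = 0·8/19 + 1·163/380 + 2·3/20 = 277/380 ≤ 1. For μ ≤ 1 with offspring not concentrated at 1, the Galton-Watson process goes extinct almost surely, so q = 1.
(Algebraic check: The pgf is f(s) = 8/19 + 163/380·s + 3/20·s². The extinction probability q is the smallest fixed point of f in [0, 1]. Setting s = f(s):
  3/20·s² + (163/380 − 1)·s + 8/19 = 0
  3/20·s² − (8/19 + 3/20)·s + 8/19 = 0
which factors as (s − 1)·(3/20·s − 8/19) = 0, giving roots s = 1 and s = (8/19)/(3/20) = 160/57. Since 160/57 ≥ 1, the smallest root in [0, 1] is s = 1.)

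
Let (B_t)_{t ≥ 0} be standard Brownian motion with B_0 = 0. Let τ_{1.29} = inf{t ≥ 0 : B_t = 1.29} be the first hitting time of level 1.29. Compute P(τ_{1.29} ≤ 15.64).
P(τ_{1.29} ≤ 15.64) = 2(1 − Φ(1.29/√15.64)) = 2(1 − Φ(0.3262)) ≈ 0.7443

By the reflection principle for standard BM, P(τ_b ≤ t) = 2 · P(B_t ≥ b). Since B_t ~ N(0, t), P(B_t ≥ 1.29) = 1 − Φ(1.29/√t) = 1 − Φ(1.29/√15.64) = 1 − Φ(0.3262) ≈ 0.37214. Doubling: P(τ_{1.29} ≤ 15.64) ≈ 2 · 0.37214 = 0.74428 ≈ 0.7443.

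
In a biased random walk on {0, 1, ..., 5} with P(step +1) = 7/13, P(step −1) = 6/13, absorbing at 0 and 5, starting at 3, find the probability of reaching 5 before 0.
P(hit 5 before 0) = (1 − (6/7)^3) / (1 − (6/7)^5) = 6223/9031

Let u_k denote P(reach 5 before 0 | start at k). Boundary: u_0 = 0, u_5 = 1. Recurrence: u_k = 7/13·u_{k+1} + 6/13·u_{k-1} for 1 ≤ k ≤ 4. Try u_k = A + B·r^k with r = q/p = (6/13)/(7/13) = 6/7. Substitution satisfies the recurrence; boundary conditions give:
  u_k = (1 − r^k) / (1 − r^N) = (1 − (6/7)^3) / (1 − (6/7)^5) = 6223/9031.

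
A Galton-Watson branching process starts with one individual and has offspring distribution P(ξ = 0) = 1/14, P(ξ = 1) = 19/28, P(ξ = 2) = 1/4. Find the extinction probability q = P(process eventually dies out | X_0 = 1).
q = 2/7

The pgf is f(s) = 1/14 + 19/28·s + 1/4·s². The extinction probability q is the smallest fixed point of f in [0, 1]. Setting s = f(s):
  1/4·s² + (19/28 − 1)·s + 1/14 = 0
  1/4·s² − (1/14 + 1/4)·s + 1/14 = 0
which factors as (s − 1)·(1/4·s − 1/14) = 0, giving roots s = 1 and s = (1/14)/(1/4) = 2/7.
Mean offspring μ = 19/28 + 2·1/4 = 33/28 > 1 (supercritical), so q < 1. The extinction probability is the smaller root: q = (1/14)/(1/4) = 2/7.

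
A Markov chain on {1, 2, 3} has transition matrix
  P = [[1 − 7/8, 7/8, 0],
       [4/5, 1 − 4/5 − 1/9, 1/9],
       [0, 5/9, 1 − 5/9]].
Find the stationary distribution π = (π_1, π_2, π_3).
π = (16/37, 35/74, 7/74)

This is a birth-death chain on three states, which satisfies detailed balance: π_1 · P_{12} = π_2 · P_{21} and π_2 · P_{23} = π_3 · P_{32}.
From π_1 · 7/8 = π_2 · 4/5: π_2/π_1 = (7/8)/(4/5) = 35/32.
From π_2 · 1/9 = π_3 · 5/9: π_3/π_2 = (1/9)/(5/9) = 1/5.
Take π_1 proportional to 1; then unnormalized π = (1, 35/32, 7/32). Normalize by dividing by the sum 37/16:
  π = (16/37, 35/74, 7/74).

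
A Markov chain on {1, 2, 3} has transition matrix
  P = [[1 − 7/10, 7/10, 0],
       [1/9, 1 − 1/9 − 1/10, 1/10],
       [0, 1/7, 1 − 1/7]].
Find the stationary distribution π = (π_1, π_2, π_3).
π = (100/1171, 630/1171, 441/1171)

This is a birth-death chain on three states, which satisfies detailed balance: π_1 · P_{12} = π_2 · P_{21} and π_2 · P_{23} = π_3 · P_{32}.
From π_1 · 7/10 = π_2 · 1/9: π_2/π_1 = (7/10)/(1/9) = 63/10.
From π_2 · 1/10 = π_3 · 1/7: π_3/π_2 = (1/10)/(1/7) = 7/10.
Take π_1 proportional to 1; then unnormalized π = (1, 63/10, 441/100). Normalize by dividing by the sum 1171/100:
  π = (100/1171, 630/1171, 441/1171).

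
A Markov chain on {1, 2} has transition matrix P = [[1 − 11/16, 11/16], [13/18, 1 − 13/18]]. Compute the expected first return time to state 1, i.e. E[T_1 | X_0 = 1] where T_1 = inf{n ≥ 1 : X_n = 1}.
E[T_1 | X_0 = 1] = 1/π_1 = 203/104

For an irreducible recurrent Markov chain with stationary distribution π, E[T_i | X_0 = i] = 1/π_i (Kac's formula). Here π_1 = (13/18)/(11/16 + 13/18) = (13/18)/(203/144) = 104/203, so E[T_1 | X_0 = 1] = 1/π_1 = (11/16 + 13/18)/(13/18) = (203/144)/(13/18) = 203/104.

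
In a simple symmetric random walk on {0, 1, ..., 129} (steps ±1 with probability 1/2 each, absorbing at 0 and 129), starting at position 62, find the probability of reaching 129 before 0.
P(hit 129 before 0) = 62/129

Let u_k = P(hit 129 before 0 | start at k). Then u_0 = 0, u_129 = 1, and u_k = u_{k-1}/2 + u_{k+1}/2 for 1 ≤ k ≤ 128. This harmonic recurrence is solved by u_k = k/129, giving u_62 = 62/129.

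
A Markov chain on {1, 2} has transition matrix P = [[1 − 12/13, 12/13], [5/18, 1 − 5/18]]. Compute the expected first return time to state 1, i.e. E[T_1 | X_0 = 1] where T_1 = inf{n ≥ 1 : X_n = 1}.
E[T_1 | X_0 = 1] = 1/π_1 = 281/65

For an irreducible recurrent Markov chain with stationary distribution π, E[T_i | X_0 = i] = 1/π_i (Kac's formula). Here π_1 = (5/18)/(12/13 + 5/18) = (5/18)/(281/234) = 65/281, so E[T_1 | X_0 = 1] = 1/π_1 = (12/13 + 5/18)/(5/18) = (281/234)/(5/18) = 281/65.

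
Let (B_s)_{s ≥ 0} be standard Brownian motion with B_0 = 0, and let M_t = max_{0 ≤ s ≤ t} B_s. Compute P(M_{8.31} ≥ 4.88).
P(M_{8.31} ≥ 4.88) = 2·P(B_{8.31} ≥ 4.88) = 2(1 − Φ(4.88/√8.31)) ≈ 0.0905

By the reflection principle for Brownian motion, P(M_t ≥ a) = 2 · P(B_t ≥ a) for a ≥ 0. Since B_t ~ N(0, t), P(B_t ≥ 4.88) = 1 − Φ(4.88/√t) = 1 − Φ(4.88/√8.31) = 1 − Φ(1.6929). So
  P(M_{8.31} ≥ 4.88) = 2(1 − Φ(1.6929)) ≈ 0.0905.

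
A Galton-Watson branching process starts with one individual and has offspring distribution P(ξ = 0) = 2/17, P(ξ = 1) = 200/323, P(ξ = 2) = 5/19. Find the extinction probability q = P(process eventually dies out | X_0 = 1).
q = 38/85

The pgf is f(s) = 2/17 + 200/323·s + 5/19·s². The extinction probability q is the smallest fixed point of f in [0, 1]. Setting s = f(s):
  5/19·s² + (200/323 − 1)·s + 2/17 = 0
  5/19·s² − (2/17 + 5/19)·s + 2/17 = 0
which factors as (s − 1)·(5/19·s − 2/17) = 0, giving roots s = 1 and s = (2/17)/(5/19) = 38/85.
Mean offspring μ = 200/323 + 2·5/19 = 370/323 > 1 (supercritical), so q < 1. The extinction probability is the smaller root: q = (2/17)/(5/19) = 38/85.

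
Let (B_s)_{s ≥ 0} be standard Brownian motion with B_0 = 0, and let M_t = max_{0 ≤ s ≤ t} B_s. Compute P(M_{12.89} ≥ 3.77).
P(M_{12.89} ≥ 3.77) = 2·P(B_{12.89} ≥ 3.77) = 2(1 − Φ(3.77/√12.89)) ≈ 0.2937

By the reflection principle for Brownian motion, P(M_t ≥ a) = 2 · P(B_t ≥ a) for a ≥ 0. Since B_t ~ N(0, t), P(B_t ≥ 3.77) = 1 − Φ(3.77/√t) = 1 − Φ(3.77/√12.89) = 1 − Φ(1.0501). So
  P(M_{12.89} ≥ 3.77) = 2(1 − Φ(1.0501)) ≈ 0.2937.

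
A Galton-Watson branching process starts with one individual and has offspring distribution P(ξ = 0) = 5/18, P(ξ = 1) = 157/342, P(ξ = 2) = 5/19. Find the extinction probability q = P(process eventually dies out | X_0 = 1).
q = 1

Mean offspring μ = 0·5/18 + 1·157/342 + 2·5/19 = 337/342 ≤ 1. For μ ≤ 1 with offspring not concentrated at 1, the Galton-Watson process goes extinct almost surely, so q = 1.
(Algebraic check: The pgf is f(s) = 5/18 + 157/342·s + 5/19·s². The extinction probability q is the smallest fixed point of f in [0, 1]. Setting s = f(s):
  5/19·s² + (157/342 − 1)·s + 5/18 = 0
  5/19·s² − (5/18 + 5/19)·s + 5/18 = 0
which factors as (s − 1)·(5/19·s − 5/18) = 0, giving roots s = 1 and s = (5/18)/(5/19) = 19/18. Since 19/18 ≥ 1, the smallest root in [0, 1] is s = 1.)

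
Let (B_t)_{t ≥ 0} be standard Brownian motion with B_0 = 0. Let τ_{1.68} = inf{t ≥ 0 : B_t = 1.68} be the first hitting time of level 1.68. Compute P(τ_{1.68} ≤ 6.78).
P(τ_{1.68} ≤ 6.78) = 2(1 − Φ(1.68/√6.78)) = 2(1 − Φ(0.6452)) ≈ 0.5188

By the reflection principle for standard BM, P(τ_b ≤ t) = 2 · P(B_t ≥ b). Since B_t ~ N(0, t), P(B_t ≥ 1.68) = 1 − Φ(1.68/√t) = 1 − Φ(1.68/√6.78) = 1 − Φ(0.6452) ≈ 0.25940. Doubling: P(τ_{1.68} ≤ 6.78) ≈ 2 · 0.25940 = 0.51880 ≈ 0.5188.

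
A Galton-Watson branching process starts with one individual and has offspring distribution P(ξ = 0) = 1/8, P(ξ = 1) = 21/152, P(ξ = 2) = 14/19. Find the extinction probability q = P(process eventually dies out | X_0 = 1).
q = 19/112

The pgf is f(s) = 1/8 + 21/152·s + 14/19·s². The extinction probability q is the smallest fixed point of f in [0, 1]. Setting s = f(s):
  14/19·s² + (21/152 − 1)·s + 1/8 = 0
  14/19·s² − (1/8 + 14/19)·s + 1/8 = 0
which factors as (s − 1)·(14/19·s − 1/8) = 0, giving roots s = 1 and s = (1/8)/(14/19) = 19/112.
Mean offspring μ = 21/152 + 2·14/19 = 245/152 > 1 (supercritical), so q < 1. The extinction probability is the smaller root: q = (1/8)/(14/19) = 19/112.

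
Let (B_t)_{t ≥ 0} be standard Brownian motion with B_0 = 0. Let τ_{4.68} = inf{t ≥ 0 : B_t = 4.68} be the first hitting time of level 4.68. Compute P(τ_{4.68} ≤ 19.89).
P(τ_{4.68} ≤ 19.89) = 2(1 − Φ(4.68/√19.89)) = 2(1 − Φ(1.0494)) ≈ 0.2940

By the reflection principle for standard BM, P(τ_b ≤ t) = 2 · P(B_t ≥ b). Since B_t ~ N(0, t), P(B_t ≥ 4.68) = 1 − Φ(4.68/√t) = 1 − Φ(4.68/√19.89) = 1 − Φ(1.0494) ≈ 0.14700. Doubling: P(τ_{4.68} ≤ 19.89) ≈ 2 · 0.14700 = 0.29400 ≈ 0.2940.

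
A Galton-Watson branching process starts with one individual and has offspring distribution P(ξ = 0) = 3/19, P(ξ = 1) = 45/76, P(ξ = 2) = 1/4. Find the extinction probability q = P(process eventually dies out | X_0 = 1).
q = 12/19

The pgf is f(s) = 3/19 + 45/76·s + 1/4·s². The extinction probability q is the smallest fixed point of f in [0, 1]. Setting s = f(s):
  1/4·s² + (45/76 − 1)·s + 3/19 = 0
  1/4·s² − (3/19 + 1/4)·s + 3/19 = 0
which factors as (s − 1)·(1/4·s − 3/19) = 0, giving roots s = 1 and s = (3/19)/(1/4) = 12/19.
Mean offspring μ = 45/76 + 2·1/4 = 83/76 > 1 (supercritical), so q < 1. The extinction probability is the smaller root: q = (3/19)/(1/4) = 12/19.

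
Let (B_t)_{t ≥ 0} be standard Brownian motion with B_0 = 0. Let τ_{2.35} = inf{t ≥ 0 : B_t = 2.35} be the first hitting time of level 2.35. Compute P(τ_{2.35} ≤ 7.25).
P(τ_{2.35} ≤ 7.25) = 2(1 − Φ(2.35/√7.25)) = 2(1 − Φ(0.8728)) ≈ 0.3828

By the reflection principle for standard BM, P(τ_b ≤ t) = 2 · P(B_t ≥ b). Since B_t ~ N(0, t), P(B_t ≥ 2.35) = 1 − Φ(2.35/√t) = 1 − Φ(2.35/√7.25) = 1 − Φ(0.8728) ≈ 0.19139. Doubling: P(τ_{2.35} ≤ 7.25) ≈ 2 · 0.19139 = 0.38278 ≈ 0.3828.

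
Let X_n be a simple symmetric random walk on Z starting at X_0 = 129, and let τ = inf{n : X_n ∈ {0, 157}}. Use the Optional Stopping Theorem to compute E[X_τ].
E[X_τ] = 129

X_n is a martingale and τ is a bounded-mean stopping time (indeed τ is finite a.s. with bounded expectation since the walk is in a bounded region). By the OST, E[X_τ] = E[X_0] = 129. Equivalently: E[X_τ] = 157 · P(hit 157 first) + 0 · P(hit 0 first) = 157 · (129/157) = 129.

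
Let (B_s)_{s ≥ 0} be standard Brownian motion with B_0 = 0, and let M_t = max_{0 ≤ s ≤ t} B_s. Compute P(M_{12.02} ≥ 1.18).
P(M_{12.02} ≥ 1.18) = 2·P(B_{12.02} ≥ 1.18) = 2(1 − Φ(1.18/√12.02)) ≈ 0.7336

By the reflection principle for Brownian motion, P(M_t ≥ a) = 2 · P(B_t ≥ a) for a ≥ 0. Since B_t ~ N(0, t), P(B_t ≥ 1.18) = 1 − Φ(1.18/√t) = 1 − Φ(1.18/√12.02) = 1 − Φ(0.3404). So
  P(M_{12.02} ≥ 1.18) = 2(1 − Φ(0.3404)) ≈ 0.7336.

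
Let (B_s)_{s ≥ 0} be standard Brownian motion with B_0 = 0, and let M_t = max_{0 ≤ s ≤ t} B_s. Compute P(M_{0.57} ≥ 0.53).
P(M_{0.57} ≥ 0.53) = 2·P(B_{0.57} ≥ 0.53) = 2(1 − Φ(0.53/√0.57)) ≈ 0.4827

By the reflection principle for Brownian motion, P(M_t ≥ a) = 2 · P(B_t ≥ a) for a ≥ 0. Since B_t ~ N(0, t), P(B_t ≥ 0.53) = 1 − Φ(0.53/√t) = 1 − Φ(0.53/√0.57) = 1 − Φ(0.7020). So
  P(M_{0.57} ≥ 0.53) = 2(1 − Φ(0.7020)) ≈ 0.4827.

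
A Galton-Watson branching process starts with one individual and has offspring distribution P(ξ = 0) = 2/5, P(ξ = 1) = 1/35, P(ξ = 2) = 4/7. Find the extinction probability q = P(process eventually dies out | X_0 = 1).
q = 7/10

The pgf is f(s) = 2/5 + 1/35·s + 4/7·s². The extinction probability q is the smallest fixed point of f in [0, 1]. Setting s = f(s):
  4/7·s² + (1/35 − 1)·s + 2/5 = 0
  4/7·s² − (2/5 + 4/7)·s + 2/5 = 0
which factors as (s − 1)·(4/7·s − 2/5) = 0, giving roots s = 1 and s = (2/5)/(4/7) = 7/10.
Mean offspring μ = 1/35 + 2·4/7 = 41/35 > 1 (supercritical), so q < 1. The extinction probability is the smaller root: q = (2/5)/(4/7) = 7/10.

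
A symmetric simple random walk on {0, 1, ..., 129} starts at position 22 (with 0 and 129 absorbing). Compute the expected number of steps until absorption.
E[τ | X_0 = 22] = 2354

Let v_k = E[τ | X_0 = k]. Boundary: v_0 = v_129 = 0. Recurrence: v_k = 1 + (v_{k-1} + v_{k+1})/2 for 1 ≤ k ≤ 128. The particular solution to v_k − (v_{k-1} + v_{k+1})/2 = 1 is v_k = −k^2. Adding homogeneous solution A + B k and matching boundaries gives v_k = k (129 − k). Substituting k = 22: v_22 = 22 · 107 = 2354.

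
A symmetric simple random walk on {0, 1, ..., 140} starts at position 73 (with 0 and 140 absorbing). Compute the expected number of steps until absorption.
E[τ | X_0 = 73] = 4891

Let v_k = E[τ | X_0 = k]. Boundary: v_0 = v_140 = 0. Recurrence: v_k = 1 + (v_{k-1} + v_{k+1})/2 for 1 ≤ k ≤ 139. The particular solution to v_k − (v_{k-1} + v_{k+1})/2 = 1 is v_k = −k^2. Adding homogeneous solution A + B k and matching boundaries gives v_k = k (140 − k). Substituting k = 73: v_73 = 73 · 67 = 4891.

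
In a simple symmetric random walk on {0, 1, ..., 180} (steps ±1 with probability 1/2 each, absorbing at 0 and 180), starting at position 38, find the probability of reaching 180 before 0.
P(hit 180 before 0) = 38/180 = 19/90

Let u_k = P(hit 180 before 0 | start at k). Then u_0 = 0, u_180 = 1, and u_k = u_{k-1}/2 + u_{k+1}/2 for 1 ≤ k ≤ 179. This harmonic recurrence is solved by u_k = k/180, giving u_38 = 38/180 = 19/90.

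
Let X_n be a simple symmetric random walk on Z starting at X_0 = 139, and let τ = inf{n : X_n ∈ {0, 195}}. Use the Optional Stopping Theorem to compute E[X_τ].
E[X_τ] = 139

X_n is a martingale and τ is a bounded-mean stopping time (indeed τ is finite a.s. with bounded expectation since the walk is in a bounded region). By the OST, E[X_τ] = E[X_0] = 139. Equivalently: E[X_τ] = 195 · P(hit 195 first) + 0 · P(hit 0 first) = 195 · (139/195) = 139.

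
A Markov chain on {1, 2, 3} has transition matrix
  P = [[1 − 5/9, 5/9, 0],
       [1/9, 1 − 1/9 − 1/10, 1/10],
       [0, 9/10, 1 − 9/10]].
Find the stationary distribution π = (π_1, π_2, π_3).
π = (9/59, 45/59, 5/59)

This is a birth-death chain on three states, which satisfies detailed balance: π_1 · P_{12} = π_2 · P_{21} and π_2 · P_{23} = π_3 · P_{32}.
From π_1 · 5/9 = π_2 · 1/9: π_2/π_1 = (5/9)/(1/9) = 5.
From π_2 · 1/10 = π_3 · 9/10: π_3/π_2 = (1/10)/(9/10) = 1/9.
Take π_1 proportional to 1; then unnormalized π = (1, 5, 5/9). Normalize by dividing by the sum 59/9:
  π = (9/59, 45/59, 5/59).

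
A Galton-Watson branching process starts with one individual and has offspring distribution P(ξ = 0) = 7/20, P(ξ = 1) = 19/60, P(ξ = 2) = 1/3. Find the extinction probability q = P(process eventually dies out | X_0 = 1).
q = 1

Mean offspring μ = 0·7/20 + 1·19/60 + 2·1/3 = 59/60 ≤ 1. For μ ≤ 1 with offspring not concentrated at 1, the Galton-Watson process goes extinct almost surely, so q = 1.
(Algebraic check: The pgf is f(s) = 7/20 + 19/60·s + 1/3·s². The extinction probability q is the smallest fixed point of f in [0, 1]. Setting s = f(s):
  1/3·s² + (19/60 − 1)·s + 7/20 = 0
  1/3·s² − (7/20 + 1/3)·s + 7/20 = 0
which factors as (s − 1)·(1/3·s − 7/20) = 0, giving roots s = 1 and s = (7/20)/(1/3) = 21/20. Since 21/20 ≥ 1, the smallest root in [0, 1] is s = 1.)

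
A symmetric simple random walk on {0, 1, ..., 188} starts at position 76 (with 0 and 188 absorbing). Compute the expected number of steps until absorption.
E[τ | X_0 = 76] = 8512

Let v_k = E[τ | X_0 = k]. Boundary: v_0 = v_188 = 0. Recurrence: v_k = 1 + (v_{k-1} + v_{k+1})/2 for 1 ≤ k ≤ 187. The particular solution to v_k − (v_{k-1} + v_{k+1})/2 = 1 is v_k = −k^2. Adding homogeneous solution A + B k and matching boundaries gives v_k = k (188 − k). Substituting k = 76: v_76 = 76 · 112 = 8512.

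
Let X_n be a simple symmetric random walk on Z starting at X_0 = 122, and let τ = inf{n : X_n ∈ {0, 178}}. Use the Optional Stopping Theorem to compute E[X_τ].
E[X_τ] = 122

X_n is a martingale and τ is a bounded-mean stopping time (indeed τ is finite a.s. with bounded expectation since the walk is in a bounded region). By the OST, E[X_τ] = E[X_0] = 122. Equivalently: E[X_τ] = 178 · P(hit 178 first) + 0 · P(hit 0 first) = 178 · (122/178) = 122.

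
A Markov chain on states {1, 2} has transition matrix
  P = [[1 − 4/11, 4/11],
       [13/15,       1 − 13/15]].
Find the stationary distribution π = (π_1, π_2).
π_1 = 143/203, π_2 = 60/203

Solve πP = π with π_1 + π_2 = 1. From πP = π: π_1 · (1 − 4/11) + π_2 · 13/15 = π_1 ⇒ π_2 · 13/15 = π_1 · 4/11 ⇒ π_2/π_1 = (4/11)/(13/15) = 60/143. Together with π_1 + π_2 = 1:
  π_1 = (13/15)/(4/11 + 13/15) = (13/15)/(203/165) = 143/203,
  π_2 = (4/11)/(4/11 + 13/15) = (4/11)/(203/165) = 60/203.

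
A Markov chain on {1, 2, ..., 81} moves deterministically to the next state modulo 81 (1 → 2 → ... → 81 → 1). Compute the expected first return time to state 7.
E[T_7 | X_0 = 7] = 81

The chain cycles deterministically, so starting at state 7 it returns in exactly 81 steps. Equivalently, the stationary distribution is uniform π_j = 1/81 for every state j, so by Kac's formula E[T_7] = 1/π_7 = 81.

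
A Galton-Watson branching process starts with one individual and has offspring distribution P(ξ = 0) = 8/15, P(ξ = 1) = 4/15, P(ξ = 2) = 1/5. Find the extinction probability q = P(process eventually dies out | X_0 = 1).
q = 1

Mean offspring μ = 0·8/15 + 1·4/15 + 2·1/5 = 2/3 ≤ 1. For μ ≤ 1 with offspring not concentrated at 1, the Galton-Watson process goes extinct almost surely, so q = 1.
(Algebraic check: The pgf is f(s) = 8/15 + 4/15·s + 1/5·s². The extinction probability q is the smallest fixed point of f in [0, 1]. Setting s = f(s):
  1/5·s² + (4/15 − 1)·s + 8/15 = 0
  1/5·s² − (8/15 + 1/5)·s + 8/15 = 0
which factors as (s − 1)·(1/5·s − 8/15) = 0, giving roots s = 1 and s = (8/15)/(1/5) = 8/3. Since 8/3 ≥ 1, the smallest root in [0, 1] is s = 1.)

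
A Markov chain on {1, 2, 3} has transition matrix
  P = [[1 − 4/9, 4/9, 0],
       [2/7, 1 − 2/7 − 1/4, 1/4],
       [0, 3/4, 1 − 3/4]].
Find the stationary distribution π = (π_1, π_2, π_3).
π = (27/83, 42/83, 14/83)

This is a birth-death chain on three states, which satisfies detailed balance: π_1 · P_{12} = π_2 · P_{21} and π_2 · P_{23} = π_3 · P_{32}.
From π_1 · 4/9 = π_2 · 2/7: π_2/π_1 = (4/9)/(2/7) = 14/9.
From π_2 · 1/4 = π_3 · 3/4: π_3/π_2 = (1/4)/(3/4) = 1/3.
Take π_1 proportional to 1; then unnormalized π = (1, 14/9, 14/27). Normalize by dividing by the sum 83/27:
  π = (27/83, 42/83, 14/83).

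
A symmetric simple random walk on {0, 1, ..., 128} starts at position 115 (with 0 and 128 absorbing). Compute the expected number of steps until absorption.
E[τ | X_0 = 115] = 1495

Let v_k = E[τ | X_0 = k]. Boundary: v_0 = v_128 = 0. Recurrence: v_k = 1 + (v_{k-1} + v_{k+1})/2 for 1 ≤ k ≤ 127. The particular solution to v_k − (v_{k-1} + v_{k+1})/2 = 1 is v_k = −k^2. Adding homogeneous solution A + B k and matching boundaries gives v_k = k (128 − k). Substituting k = 115: v_115 = 115 · 13 = 1495.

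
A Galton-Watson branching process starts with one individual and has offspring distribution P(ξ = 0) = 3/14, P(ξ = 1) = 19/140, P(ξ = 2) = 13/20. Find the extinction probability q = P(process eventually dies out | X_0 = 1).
q = 30/91

The pgf is f(s) = 3/14 + 19/140·s + 13/20·s². The extinction probability q is the smallest fixed point of f in [0, 1]. Setting s = f(s):
  13/20·s² + (19/140 − 1)·s + 3/14 = 0
  13/20·s² − (3/14 + 13/20)·s + 3/14 = 0
which factors as (s − 1)·(13/20·s − 3/14) = 0, giving roots s = 1 and s = (3/14)/(13/20) = 30/91.
Mean offspring μ = 19/140 + 2·13/20 = 201/140 > 1 (supercritical), so q < 1. The extinction probability is the smaller root: q = (3/14)/(13/20) = 30/91.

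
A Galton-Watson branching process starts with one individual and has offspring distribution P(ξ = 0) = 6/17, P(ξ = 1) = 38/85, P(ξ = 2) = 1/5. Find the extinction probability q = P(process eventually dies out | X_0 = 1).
q = 1

Mean offspring μ = 0·6/17 + 1·38/85 + 2·1/5 = 72/85 ≤ 1. For μ ≤ 1 with offspring not concentrated at 1, the Galton-Watson process goes extinct almost surely, so q = 1.
(Algebraic check: The pgf is f(s) = 6/17 + 38/85·s + 1/5·s². The extinction probability q is the smallest fixed point of f in [0, 1]. Setting s = f(s):
  1/5·s² + (38/85 − 1)·s + 6/17 = 0
  1/5·s² − (6/17 + 1/5)·s + 6/17 = 0
which factors as (s − 1)·(1/5·s − 6/17) = 0, giving roots s = 1 and s = (6/17)/(1/5) = 30/17. Since 30/17 ≥ 1, the smallest root in [0, 1] is s = 1.)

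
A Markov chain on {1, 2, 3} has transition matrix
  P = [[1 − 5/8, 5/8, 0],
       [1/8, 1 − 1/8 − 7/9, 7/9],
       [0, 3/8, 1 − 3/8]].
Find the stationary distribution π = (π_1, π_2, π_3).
π = (27/442, 135/442, 140/221)

This is a birth-death chain on three states, which satisfies detailed balance: π_1 · P_{12} = π_2 · P_{21} and π_2 · P_{23} = π_3 · P_{32}.
From π_1 · 5/8 = π_2 · 1/8: π_2/π_1 = (5/8)/(1/8) = 5.
From π_2 · 7/9 = π_3 · 3/8: π_3/π_2 = (7/9)/(3/8) = 56/27.
Take π_1 proportional to 1; then unnormalized π = (1, 5, 280/27). Normalize by dividing by the sum 442/27:
  π = (27/442, 135/442, 140/221).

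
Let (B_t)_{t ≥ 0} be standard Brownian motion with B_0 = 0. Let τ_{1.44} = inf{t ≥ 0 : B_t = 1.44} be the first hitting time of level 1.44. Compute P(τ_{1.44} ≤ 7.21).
P(τ_{1.44} ≤ 7.21) = 2(1 − Φ(1.44/√7.21)) = 2(1 − Φ(0.5363)) ≈ 0.5918

By the reflection principle for standard BM, P(τ_b ≤ t) = 2 · P(B_t ≥ b). Since B_t ~ N(0, t), P(B_t ≥ 1.44) = 1 − Φ(1.44/√t) = 1 − Φ(1.44/√7.21) = 1 − Φ(0.5363) ≈ 0.29588. Doubling: P(τ_{1.44} ≤ 7.21) ≈ 2 · 0.29588 = 0.59176 ≈ 0.5918.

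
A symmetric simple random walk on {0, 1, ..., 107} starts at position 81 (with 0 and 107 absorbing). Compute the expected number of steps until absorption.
E[τ | X_0 = 81] = 2106

Let v_k = E[τ | X_0 = k]. Boundary: v_0 = v_107 = 0. Recurrence: v_k = 1 + (v_{k-1} + v_{k+1})/2 for 1 ≤ k ≤ 106. The particular solution to v_k − (v_{k-1} + v_{k+1})/2 = 1 is v_k = −k^2. Adding homogeneous solution A + B k and matching boundaries gives v_k = k (107 − k). Substituting k = 81: v_81 = 81 · 26 = 2106.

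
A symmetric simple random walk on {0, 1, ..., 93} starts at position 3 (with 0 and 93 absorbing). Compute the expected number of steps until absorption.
E[τ | X_0 = 3] = 270

Let v_k = E[τ | X_0 = k]. Boundary: v_0 = v_93 = 0. Recurrence: v_k = 1 + (v_{k-1} + v_{k+1})/2 for 1 ≤ k ≤ 92. The particular solution to v_k − (v_{k-1} + v_{k+1})/2 = 1 is v_k = −k^2. Adding homogeneous solution A + B k and matching boundaries gives v_k = k (93 − k). Substituting k = 3: v_3 = 3 · 90 = 270.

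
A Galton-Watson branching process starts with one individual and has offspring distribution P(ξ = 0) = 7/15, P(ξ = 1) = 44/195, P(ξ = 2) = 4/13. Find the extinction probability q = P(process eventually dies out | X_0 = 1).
q = 1

Mean offspring μ = 0·7/15 + 1·44/195 + 2·4/13 = 164/195 ≤ 1. For μ ≤ 1 with offspring not concentrated at 1, the Galton-Watson process goes extinct almost surely, so q = 1.
(Algebraic check: The pgf is f(s) = 7/15 + 44/195·s + 4/13·s². The extinction probability q is the smallest fixed point of f in [0, 1]. Setting s = f(s):
  4/13·s² + (44/195 − 1)·s + 7/15 = 0
  4/13·s² − (7/15 + 4/13)·s + 7/15 = 0
which factors as (s − 1)·(4/13·s − 7/15) = 0, giving roots s = 1 and s = (7/15)/(4/13) = 91/60. Since 91/60 ≥ 1, the smallest root in [0, 1] is s = 1.)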